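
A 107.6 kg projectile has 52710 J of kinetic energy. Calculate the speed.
v = √(2·KE/m) = √(2·52710/107.6) = 31.3 m/s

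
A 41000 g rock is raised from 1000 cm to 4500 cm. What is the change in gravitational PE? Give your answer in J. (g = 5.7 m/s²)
Convert to SI: m = 41.0 kg, Δh = 35.0 m
ΔPE = mgΔh = (41.0)(5.7)(35.0) = 8180 J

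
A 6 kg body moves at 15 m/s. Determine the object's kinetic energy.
KE = ½mv² = ½(6)(15)² = 675.0 J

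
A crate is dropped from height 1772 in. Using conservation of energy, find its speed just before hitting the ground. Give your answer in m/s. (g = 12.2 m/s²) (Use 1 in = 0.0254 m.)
Convert to SI: h = 45.0088 m
mgh = ½mv² ⇒ v = √(2gh) = √(2·12.2·45.0088) = 33.14 m/s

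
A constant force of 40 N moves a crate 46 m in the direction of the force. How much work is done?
W = F·d = (40)(46) = 1840 J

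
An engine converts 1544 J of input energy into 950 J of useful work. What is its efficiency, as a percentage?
η = W_out/W_in = 950/1544 = 61.53%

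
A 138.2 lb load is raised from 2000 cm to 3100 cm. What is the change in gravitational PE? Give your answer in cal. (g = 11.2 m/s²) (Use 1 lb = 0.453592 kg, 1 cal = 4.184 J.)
Convert to SI: m = 62.6864 kg, Δh = 11.0 m
ΔPE = mgΔh = (62.6864)(11.2)(11.0) = 7722.97 J = 1846 cal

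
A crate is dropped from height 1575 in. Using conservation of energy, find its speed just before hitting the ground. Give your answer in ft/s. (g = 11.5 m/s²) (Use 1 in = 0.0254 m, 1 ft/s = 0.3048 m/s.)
Convert to SI: h = 40.005 m
mgh = ½mv² ⇒ v = √(2gh) = √(2·11.5·40.005) = 30.3334 m/s = 99.52 ft/s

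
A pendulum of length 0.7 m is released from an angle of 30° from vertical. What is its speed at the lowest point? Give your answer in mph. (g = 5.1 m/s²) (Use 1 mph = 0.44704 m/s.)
h = L(1 − cosθ) = 0.7(1 − cos30°) = 0.0937822 m
v = √(2gh) = √(2·5.1·0.0937822) = 0.978048 m/s = 2.188 mph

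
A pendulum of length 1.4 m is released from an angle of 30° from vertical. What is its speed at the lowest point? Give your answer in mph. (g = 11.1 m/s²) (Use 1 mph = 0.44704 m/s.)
h = L(1 − cosθ) = 1.4(1 − cos30°) = 0.187564 m
v = √(2gh) = √(2·11.1·0.187564) = 2.04057 m/s = 4.565 mph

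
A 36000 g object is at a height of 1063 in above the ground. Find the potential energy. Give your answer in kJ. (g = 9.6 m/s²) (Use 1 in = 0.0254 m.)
Convert to SI: m = 36.0 kg, h = 27.0002 m
PE = mgh = (36.0)(9.6)(27.0002) = 9331.27 J = 9.331 kJ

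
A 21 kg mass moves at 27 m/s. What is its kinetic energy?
KE = ½mv² = ½(21)(27)² = 7654.5 J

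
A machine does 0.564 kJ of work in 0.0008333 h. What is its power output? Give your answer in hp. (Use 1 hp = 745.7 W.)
Convert to SI: W = 564.0 J, t = 2.99988 s
P = W/t = 564.0/2.99988 = 188.008 W = 0.2521 hp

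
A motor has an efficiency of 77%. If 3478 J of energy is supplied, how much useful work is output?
W_out = η·W_in = 0.77·3478 = 2678.06 J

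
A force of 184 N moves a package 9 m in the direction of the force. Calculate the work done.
W = F·d = (184)(9) = 1656 J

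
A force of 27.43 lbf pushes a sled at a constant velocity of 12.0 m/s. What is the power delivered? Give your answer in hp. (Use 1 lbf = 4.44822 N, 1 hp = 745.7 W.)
Convert to SI: F = 122.015 N, v = 12.0 m/s
P = Fv = (122.015)(12.0) = 1464.18 W = 1.963 hp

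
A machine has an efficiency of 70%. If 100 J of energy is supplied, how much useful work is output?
W_out = η·W_in = 0.7·100 = 70.0 J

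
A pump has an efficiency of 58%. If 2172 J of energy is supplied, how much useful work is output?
W_out = η·W_in = 0.58·2172 = 1259.76 J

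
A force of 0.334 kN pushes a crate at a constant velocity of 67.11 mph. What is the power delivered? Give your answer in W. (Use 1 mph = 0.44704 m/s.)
Convert to SI: F = 334.0 N, v = 30.0009 m/s
P = Fv = (334.0)(30.0009) = 10020 W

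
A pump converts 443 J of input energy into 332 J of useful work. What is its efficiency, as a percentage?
η = W_out/W_in = 332/443 = 74.94%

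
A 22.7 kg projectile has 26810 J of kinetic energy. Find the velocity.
v = √(2·KE/m) = √(2·26810/22.7) = 48.6 m/s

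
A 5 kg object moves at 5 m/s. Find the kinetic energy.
KE = ½mv² = ½(5)(5)² = 62.5 J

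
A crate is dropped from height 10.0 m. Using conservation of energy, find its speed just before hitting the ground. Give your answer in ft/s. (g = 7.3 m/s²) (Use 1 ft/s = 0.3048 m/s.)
mgh = ½mv² ⇒ v = √(2gh) = √(2·7.3·10.0) = 12.083 m/s = 39.64 ft/s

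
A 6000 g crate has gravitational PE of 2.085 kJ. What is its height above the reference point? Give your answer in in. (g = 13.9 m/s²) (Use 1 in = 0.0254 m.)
Convert to SI: m = 6.0 kg, PE = 2085.0 J
h = PE/(mg) = 2085.0/(6.0·13.9) = 25.0 m = 984.3 in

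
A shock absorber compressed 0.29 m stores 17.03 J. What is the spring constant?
k = 2·PE/x² = 2·17.03/(0.29)² = 405.0 N/m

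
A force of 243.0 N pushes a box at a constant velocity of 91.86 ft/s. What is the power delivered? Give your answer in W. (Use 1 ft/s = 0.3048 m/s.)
Convert to SI: F = 243.0 N, v = 27.9989 m/s
P = Fv = (243.0)(27.9989) = 6804 W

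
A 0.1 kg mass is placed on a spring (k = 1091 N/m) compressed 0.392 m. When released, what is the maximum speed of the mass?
½kx² = ½mv² ⇒ v = x√(k/m) = (0.392)√(1091/0.1) = 40.94 m/s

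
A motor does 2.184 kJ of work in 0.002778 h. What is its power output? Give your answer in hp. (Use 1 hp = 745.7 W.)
Convert to SI: W = 2184.0 J, t = 10.0008 s
P = W/t = 2184.0/10.0008 = 218.383 W = 0.2929 hp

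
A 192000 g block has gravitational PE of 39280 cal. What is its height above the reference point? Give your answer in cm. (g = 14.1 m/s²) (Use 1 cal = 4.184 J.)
Convert to SI: m = 192.0 kg, PE = 164348 J
h = PE/(mg) = 164348/(192.0·14.1) = 60.7076 m = 6071 cm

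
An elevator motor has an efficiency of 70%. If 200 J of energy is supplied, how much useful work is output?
W_out = η·W_in = 0.7·200 = 140.0 J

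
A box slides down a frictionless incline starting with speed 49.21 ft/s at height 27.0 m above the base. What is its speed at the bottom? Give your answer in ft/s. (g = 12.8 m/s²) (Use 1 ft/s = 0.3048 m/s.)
Convert to SI: v₀ = 14.9992 m/s, h = 27.0 m
½mv₀² + mgh = ½mv² ⇒ v = √(v₀² + 2gh) = √(14.9992² + 2·12.8·27.0) = 30.2684 m/s = 99.31 ft/s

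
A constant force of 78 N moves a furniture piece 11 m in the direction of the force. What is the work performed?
W = F·d = (78)(11) = 858.0 J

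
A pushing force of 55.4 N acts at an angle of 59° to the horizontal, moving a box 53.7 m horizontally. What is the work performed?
W = F·d·cosθ = (55.4)(53.7)cos(59°) = 1532 J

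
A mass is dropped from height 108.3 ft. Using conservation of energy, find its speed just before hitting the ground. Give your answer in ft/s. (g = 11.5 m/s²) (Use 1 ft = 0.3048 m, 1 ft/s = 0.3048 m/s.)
Convert to SI: h = 33.0098 m
mgh = ½mv² ⇒ v = √(2gh) = √(2·11.5·33.0098) = 27.5541 m/s = 90.4 ft/s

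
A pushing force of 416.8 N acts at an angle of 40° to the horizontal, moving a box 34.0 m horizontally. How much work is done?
W = F·d·cosθ = (416.8)(34.0)cos(40°) = 10860 J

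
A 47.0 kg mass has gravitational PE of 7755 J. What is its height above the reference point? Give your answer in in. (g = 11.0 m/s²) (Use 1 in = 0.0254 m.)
h = PE/(mg) = 7755.0/(47.0·11.0) = 15.0 m = 590.6 in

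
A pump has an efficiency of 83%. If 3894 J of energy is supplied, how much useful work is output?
W_out = η·W_in = 0.83·3894 = 3232.02 J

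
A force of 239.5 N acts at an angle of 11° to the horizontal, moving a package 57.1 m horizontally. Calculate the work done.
W = F·d·cosθ = (239.5)(57.1)cos(11°) = 13420 J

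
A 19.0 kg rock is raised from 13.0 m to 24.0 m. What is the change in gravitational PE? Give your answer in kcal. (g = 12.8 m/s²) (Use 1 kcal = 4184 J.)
ΔPE = mgΔh = (19.0)(12.8)(11.0) = 2675.2 J = 0.6394 kcal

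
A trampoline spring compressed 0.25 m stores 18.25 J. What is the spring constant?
k = 2·PE/x² = 2·18.25/(0.25)² = 584.0 N/m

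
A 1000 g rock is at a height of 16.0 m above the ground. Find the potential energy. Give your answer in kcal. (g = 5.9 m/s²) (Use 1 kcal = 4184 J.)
Convert to SI: m = 1.0 kg, h = 16.0 m
PE = mgh = (1.0)(5.9)(16.0) = 94.4 J = 0.02256 kcal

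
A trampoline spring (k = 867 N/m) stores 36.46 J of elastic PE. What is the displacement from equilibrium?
x = √(2·PE/k) = √(2·36.46/867) = 0.29 m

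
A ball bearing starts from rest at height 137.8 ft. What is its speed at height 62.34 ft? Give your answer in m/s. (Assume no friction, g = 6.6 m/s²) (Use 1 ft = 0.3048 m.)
Convert to SI: h₁−h₂ = 23.0002 m
mgh₁ = mgh₂ + ½mv² ⇒ v = √(2g(h₁−h₂)) = √(2·6.6·23.0002) = 17.42 m/s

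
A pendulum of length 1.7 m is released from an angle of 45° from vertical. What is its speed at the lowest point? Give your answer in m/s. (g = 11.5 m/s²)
h = L(1 − cosθ) = 1.7(1 − cos45°) = 0.497918 m
v = √(2gh) = √(2·11.5·0.497918) = 3.384 m/s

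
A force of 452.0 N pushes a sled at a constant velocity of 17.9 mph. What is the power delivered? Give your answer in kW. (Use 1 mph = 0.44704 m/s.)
Convert to SI: F = 452.0 N, v = 8.00202 m/s
P = Fv = (452.0)(8.00202) = 3616.91 W = 3.617 kW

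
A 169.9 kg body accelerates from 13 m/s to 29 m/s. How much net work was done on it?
W = ΔKE = ½m(v₂² − v₁²) = ½(169.9)(29² − 13²) = 57086.4 J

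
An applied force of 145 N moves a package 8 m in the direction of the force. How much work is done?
W = F·d = (145)(8) = 1160 J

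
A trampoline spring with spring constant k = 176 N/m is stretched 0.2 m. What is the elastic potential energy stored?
PE = ½kx² = ½(176)(0.2)² = 3.52 J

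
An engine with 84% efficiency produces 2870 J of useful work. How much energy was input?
W_in = W_out/η = 2870/0.84 = 3417 J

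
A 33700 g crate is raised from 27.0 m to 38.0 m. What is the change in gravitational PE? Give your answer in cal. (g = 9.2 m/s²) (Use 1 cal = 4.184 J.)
Convert to SI: m = 33.7 kg, Δh = 11.0 m
ΔPE = mgΔh = (33.7)(9.2)(11.0) = 3410.44 J = 815.1 cal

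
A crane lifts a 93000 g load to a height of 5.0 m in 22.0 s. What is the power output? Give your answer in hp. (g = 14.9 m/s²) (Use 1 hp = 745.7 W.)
Convert to SI: m = 93.0 kg, h = 5.0 m, t = 22.0 s
P = mgh/t = (93.0)(14.9)(5.0)/22.0 = 314.932 W = 0.4223 hp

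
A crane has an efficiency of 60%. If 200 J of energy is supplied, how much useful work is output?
W_out = η·W_in = 0.6·200 = 120.0 J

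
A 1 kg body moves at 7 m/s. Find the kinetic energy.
KE = ½mv² = ½(1)(7)² = 24.5 J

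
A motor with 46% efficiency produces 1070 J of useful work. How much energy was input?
W_in = W_out/η = 1070/0.46 = 2326 J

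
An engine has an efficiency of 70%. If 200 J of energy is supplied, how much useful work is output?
W_out = η·W_in = 0.7·200 = 140.0 J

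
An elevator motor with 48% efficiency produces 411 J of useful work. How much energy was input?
W_in = W_out/η = 411/0.48 = 856.3 J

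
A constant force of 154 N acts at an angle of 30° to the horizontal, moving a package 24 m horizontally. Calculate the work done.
W = F·d·cosθ = (154)(24)cos(30°) = 3201 J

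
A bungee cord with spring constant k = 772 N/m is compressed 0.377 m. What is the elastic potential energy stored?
PE = ½kx² = ½(772)(0.377)² = 54.86 J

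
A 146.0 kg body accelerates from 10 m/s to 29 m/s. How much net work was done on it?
W = ΔKE = ½m(v₂² − v₁²) = ½(146.0)(29² − 10²) = 54093.0 J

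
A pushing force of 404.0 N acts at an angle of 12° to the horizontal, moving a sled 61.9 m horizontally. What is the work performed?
W = F·d·cosθ = (404.0)(61.9)cos(12°) = 24460 J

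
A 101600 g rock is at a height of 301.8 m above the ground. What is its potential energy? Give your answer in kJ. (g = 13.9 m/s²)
Convert to SI: m = 101.6 kg, h = 301.8 m
PE = mgh = (101.6)(13.9)(301.8) = 426214 J = 426.2 kJ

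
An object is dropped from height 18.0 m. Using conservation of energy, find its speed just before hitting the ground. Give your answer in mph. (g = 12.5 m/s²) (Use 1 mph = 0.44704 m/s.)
mgh = ½mv² ⇒ v = √(2gh) = √(2·12.5·18.0) = 21.2132 m/s = 47.45 mph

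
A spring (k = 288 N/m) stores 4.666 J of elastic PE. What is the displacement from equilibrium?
x = √(2·PE/k) = √(2·4.666/288) = 0.18 m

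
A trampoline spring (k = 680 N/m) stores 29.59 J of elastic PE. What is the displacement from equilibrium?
x = √(2·PE/k) = √(2·29.59/680) = 0.295 m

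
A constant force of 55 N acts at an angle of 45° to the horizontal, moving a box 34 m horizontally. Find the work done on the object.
W = F·d·cosθ = (55)(34)cos(45°) = 1322 J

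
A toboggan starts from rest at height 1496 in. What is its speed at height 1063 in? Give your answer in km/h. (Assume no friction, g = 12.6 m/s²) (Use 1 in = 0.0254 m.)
Convert to SI: h₁−h₂ = 10.9982 m
mgh₁ = mgh₂ + ½mv² ⇒ v = √(2g(h₁−h₂)) = √(2·12.6·10.9982) = 16.648 m/s = 59.93 km/h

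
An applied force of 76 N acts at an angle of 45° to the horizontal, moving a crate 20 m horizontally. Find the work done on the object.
W = F·d·cosθ = (76)(20)cos(45°) = 1075 J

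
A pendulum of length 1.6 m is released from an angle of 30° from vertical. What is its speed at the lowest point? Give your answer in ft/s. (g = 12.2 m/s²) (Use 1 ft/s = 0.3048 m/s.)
h = L(1 − cosθ) = 1.6(1 − cos30°) = 0.214359 m
v = √(2gh) = √(2·12.2·0.214359) = 2.287 m/s = 7.503 ft/s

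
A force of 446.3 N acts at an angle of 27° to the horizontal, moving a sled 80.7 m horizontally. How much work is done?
W = F·d·cosθ = (446.3)(80.7)cos(27°) = 32090 J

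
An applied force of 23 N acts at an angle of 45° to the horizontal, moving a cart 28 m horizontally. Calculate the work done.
W = F·d·cosθ = (23)(28)cos(45°) = 455.4 J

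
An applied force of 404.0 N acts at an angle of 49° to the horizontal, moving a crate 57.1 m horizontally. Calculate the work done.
W = F·d·cosθ = (404.0)(57.1)cos(49°) = 15130 J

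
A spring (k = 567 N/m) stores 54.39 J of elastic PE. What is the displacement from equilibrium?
x = √(2·PE/k) = √(2·54.39/567) = 0.438 m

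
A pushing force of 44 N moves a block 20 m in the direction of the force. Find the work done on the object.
W = F·d = (44)(20) = 880.0 J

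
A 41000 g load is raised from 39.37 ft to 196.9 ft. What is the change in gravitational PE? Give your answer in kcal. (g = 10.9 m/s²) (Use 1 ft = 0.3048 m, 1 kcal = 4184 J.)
Convert to SI: m = 41.0 kg, Δh = 48.0151 m
ΔPE = mgΔh = (41.0)(10.9)(48.0151) = 21458.0 J = 5.129 kcal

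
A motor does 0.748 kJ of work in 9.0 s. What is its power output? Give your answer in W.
Convert to SI: W = 748.0 J, t = 9.0 s
P = W/t = 748.0/9.0 = 83.11 W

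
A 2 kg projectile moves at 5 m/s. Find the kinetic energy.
KE = ½mv² = ½(2)(5)² = 25.0 J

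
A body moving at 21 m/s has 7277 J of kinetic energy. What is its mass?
m = 2·KE/v² = 2·7277/(21)² = 33.0 kg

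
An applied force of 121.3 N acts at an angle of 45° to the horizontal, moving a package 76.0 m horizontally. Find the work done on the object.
W = F·d·cosθ = (121.3)(76.0)cos(45°) = 6519 J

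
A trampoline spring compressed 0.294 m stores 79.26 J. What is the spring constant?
k = 2·PE/x² = 2·79.26/(0.294)² = 1834 N/m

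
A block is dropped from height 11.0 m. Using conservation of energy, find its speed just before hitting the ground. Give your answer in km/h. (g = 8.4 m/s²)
mgh = ½mv² ⇒ v = √(2gh) = √(2·8.4·11.0) = 13.5941 m/s = 48.94 km/h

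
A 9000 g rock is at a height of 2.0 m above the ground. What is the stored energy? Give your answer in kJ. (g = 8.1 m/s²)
Convert to SI: m = 9.0 kg, h = 2.0 m
PE = mgh = (9.0)(8.1)(2.0) = 145.8 J = 0.1458 kJ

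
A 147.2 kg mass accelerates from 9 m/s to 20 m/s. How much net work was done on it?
W = ΔKE = ½m(v₂² − v₁²) = ½(147.2)(20² − 9²) = 23478.4 J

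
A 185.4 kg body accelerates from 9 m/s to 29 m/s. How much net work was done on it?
W = ΔKE = ½m(v₂² − v₁²) = ½(185.4)(29² − 9²) = 70452.0 J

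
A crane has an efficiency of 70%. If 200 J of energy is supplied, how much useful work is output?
W_out = η·W_in = 0.7·200 = 140.0 J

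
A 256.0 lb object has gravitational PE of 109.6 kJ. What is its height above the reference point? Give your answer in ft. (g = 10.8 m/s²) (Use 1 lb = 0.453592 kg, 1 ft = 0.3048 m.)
Convert to SI: m = 116.12 kg, PE = 109600 J
h = PE/(mg) = 109600/(116.12·10.8) = 87.394 m = 286.7 ft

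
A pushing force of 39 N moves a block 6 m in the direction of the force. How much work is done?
W = F·d = (39)(6) = 234.0 J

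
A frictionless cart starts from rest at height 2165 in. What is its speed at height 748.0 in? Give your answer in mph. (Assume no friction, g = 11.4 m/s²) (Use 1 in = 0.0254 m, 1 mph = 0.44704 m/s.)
Convert to SI: h₁−h₂ = 35.9918 m
mgh₁ = mgh₂ + ½mv² ⇒ v = √(2g(h₁−h₂)) = √(2·11.4·35.9918) = 28.6463 m/s = 64.08 mph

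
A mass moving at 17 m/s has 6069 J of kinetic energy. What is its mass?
m = 2·KE/v² = 2·6069/(17)² = 42.0 kg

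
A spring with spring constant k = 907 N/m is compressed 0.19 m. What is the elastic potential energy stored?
PE = ½kx² = ½(907)(0.19)² = 16.37 J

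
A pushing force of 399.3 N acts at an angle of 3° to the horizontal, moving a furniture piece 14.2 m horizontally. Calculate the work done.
W = F·d·cosθ = (399.3)(14.2)cos(3°) = 5662 J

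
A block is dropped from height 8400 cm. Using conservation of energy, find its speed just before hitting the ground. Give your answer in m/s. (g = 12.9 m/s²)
Convert to SI: h = 84.0 m
mgh = ½mv² ⇒ v = √(2gh) = √(2·12.9·84.0) = 46.55 m/s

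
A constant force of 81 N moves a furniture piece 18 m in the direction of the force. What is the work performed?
W = F·d = (81)(18) = 1458 J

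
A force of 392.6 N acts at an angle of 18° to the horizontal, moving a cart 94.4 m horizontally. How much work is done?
W = F·d·cosθ = (392.6)(94.4)cos(18°) = 35250 J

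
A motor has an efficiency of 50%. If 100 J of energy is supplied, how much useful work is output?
W_out = η·W_in = 0.5·100 = 50.0 J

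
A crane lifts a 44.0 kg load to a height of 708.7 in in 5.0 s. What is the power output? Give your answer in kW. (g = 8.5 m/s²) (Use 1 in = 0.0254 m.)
Convert to SI: m = 44.0 kg, h = 18.001 m, t = 5.0 s
P = mgh/t = (44.0)(8.5)(18.001)/5.0 = 1346.47 W = 1.346 kW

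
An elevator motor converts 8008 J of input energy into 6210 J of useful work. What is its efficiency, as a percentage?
η = W_out/W_in = 6210/8008 = 77.55%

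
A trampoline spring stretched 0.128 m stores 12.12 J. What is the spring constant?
k = 2·PE/x² = 2·12.12/(0.128)² = 1479 N/m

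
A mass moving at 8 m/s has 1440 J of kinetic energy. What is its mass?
m = 2·KE/v² = 2·1440/(8)² = 45.0 kg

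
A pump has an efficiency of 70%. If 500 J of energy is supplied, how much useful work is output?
W_out = η·W_in = 0.7·500 = 350.0 J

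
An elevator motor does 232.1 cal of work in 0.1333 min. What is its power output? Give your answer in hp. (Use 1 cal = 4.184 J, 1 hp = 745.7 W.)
Convert to SI: W = 971.106 J, t = 7.998 s
P = W/t = 971.106/7.998 = 121.419 W = 0.1628 hp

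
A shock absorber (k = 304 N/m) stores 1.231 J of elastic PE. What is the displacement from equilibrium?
x = √(2·PE/k) = √(2·1.231/304) = 0.08999 m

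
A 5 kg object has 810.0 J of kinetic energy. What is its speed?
v = √(2·KE/m) = √(2·810.0/5) = 18.0 m/s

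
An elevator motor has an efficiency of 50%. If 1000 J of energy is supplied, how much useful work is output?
W_out = η·W_in = 0.5·1000 = 500.0 J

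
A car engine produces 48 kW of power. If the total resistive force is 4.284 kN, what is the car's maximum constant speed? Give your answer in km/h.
Convert to SI: F = 4284.0 N
P = Fv ⇒ v = P/F = 48000 W/4284.0 N = 11.2045 m/s = 40.34 km/h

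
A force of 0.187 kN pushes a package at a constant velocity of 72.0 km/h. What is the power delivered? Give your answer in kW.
Convert to SI: F = 187.0 N, v = 20.0 m/s
P = Fv = (187.0)(20.0) = 3740.0 W = 3.74 kW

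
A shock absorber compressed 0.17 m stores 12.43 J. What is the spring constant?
k = 2·PE/x² = 2·12.43/(0.17)² = 860.2 N/m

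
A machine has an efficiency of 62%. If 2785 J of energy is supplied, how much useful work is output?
W_out = η·W_in = 0.62·2785 = 1726.7 J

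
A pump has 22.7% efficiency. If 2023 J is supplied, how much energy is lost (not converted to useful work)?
W_lost = W_in(1 − η) = 2023·(1 − 0.227) = 1564 J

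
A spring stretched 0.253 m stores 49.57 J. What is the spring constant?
k = 2·PE/x² = 2·49.57/(0.253)² = 1549 N/m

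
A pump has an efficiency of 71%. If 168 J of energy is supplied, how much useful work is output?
W_out = η·W_in = 0.71·168 = 119.28 J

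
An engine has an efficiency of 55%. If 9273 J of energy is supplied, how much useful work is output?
W_out = η·W_in = 0.55·9273 = 5100.15 J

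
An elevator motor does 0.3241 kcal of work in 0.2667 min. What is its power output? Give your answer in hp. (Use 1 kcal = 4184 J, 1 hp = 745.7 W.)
Convert to SI: W = 1356.03 J, t = 16.002 s
P = W/t = 1356.03/16.002 = 84.7416 W = 0.1136 hp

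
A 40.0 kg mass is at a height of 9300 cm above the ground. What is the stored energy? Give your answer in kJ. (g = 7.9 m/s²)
Convert to SI: m = 40.0 kg, h = 93.0 m
PE = mgh = (40.0)(7.9)(93.0) = 29388.0 J = 29.39 kJ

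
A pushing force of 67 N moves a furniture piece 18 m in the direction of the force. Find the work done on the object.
W = F·d = (67)(18) = 1206 J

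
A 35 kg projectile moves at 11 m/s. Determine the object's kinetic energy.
KE = ½mv² = ½(35)(11)² = 2117.5 J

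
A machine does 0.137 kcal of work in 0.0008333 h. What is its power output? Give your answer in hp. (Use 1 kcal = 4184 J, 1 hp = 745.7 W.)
Convert to SI: W = 573.208 J, t = 2.99988 s
P = W/t = 573.208/2.99988 = 191.077 W = 0.2562 hp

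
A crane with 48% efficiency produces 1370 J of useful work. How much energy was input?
W_in = W_out/η = 1370/0.48 = 2854 J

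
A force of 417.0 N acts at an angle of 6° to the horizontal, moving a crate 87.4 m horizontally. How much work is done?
W = F·d·cosθ = (417.0)(87.4)cos(6°) = 36250 J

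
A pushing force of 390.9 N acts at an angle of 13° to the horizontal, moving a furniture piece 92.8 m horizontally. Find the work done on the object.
W = F·d·cosθ = (390.9)(92.8)cos(13°) = 35350 J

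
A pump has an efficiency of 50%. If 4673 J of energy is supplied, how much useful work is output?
W_out = η·W_in = 0.5·4673 = 2336.5 J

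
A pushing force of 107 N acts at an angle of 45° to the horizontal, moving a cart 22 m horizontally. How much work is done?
W = F·d·cosθ = (107)(22)cos(45°) = 1665 J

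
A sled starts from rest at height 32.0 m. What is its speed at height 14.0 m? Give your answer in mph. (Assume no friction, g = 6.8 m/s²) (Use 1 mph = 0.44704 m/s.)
mgh₁ = mgh₂ + ½mv² ⇒ v = √(2g(h₁−h₂)) = √(2·6.8·18.0) = 15.6461 m/s = 35.0 mph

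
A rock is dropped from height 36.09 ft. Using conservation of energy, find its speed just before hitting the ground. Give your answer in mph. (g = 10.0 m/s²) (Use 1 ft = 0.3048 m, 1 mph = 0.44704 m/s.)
Convert to SI: h = 11.0002 m
mgh = ½mv² ⇒ v = √(2gh) = √(2·10.0·11.0002) = 14.8326 m/s = 33.18 mph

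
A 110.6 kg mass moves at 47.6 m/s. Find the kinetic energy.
KE = ½mv² = ½(110.6)(47.6)² = 125300 J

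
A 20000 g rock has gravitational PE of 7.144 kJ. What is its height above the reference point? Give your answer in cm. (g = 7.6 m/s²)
Convert to SI: m = 20.0 kg, PE = 7144.0 J
h = PE/(mg) = 7144.0/(20.0·7.6) = 47.0 m = 4700 cm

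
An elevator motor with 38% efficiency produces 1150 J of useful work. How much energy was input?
W_in = W_out/η = 1150/0.38 = 3026 J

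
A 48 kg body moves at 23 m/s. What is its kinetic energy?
KE = ½mv² = ½(48)(23)² = 12696.0 J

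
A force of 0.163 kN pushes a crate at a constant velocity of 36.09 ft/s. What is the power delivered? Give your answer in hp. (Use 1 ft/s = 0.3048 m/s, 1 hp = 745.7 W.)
Convert to SI: F = 163.0 N, v = 11.0002 m/s
P = Fv = (163.0)(11.0002) = 1793.04 W = 2.405 hp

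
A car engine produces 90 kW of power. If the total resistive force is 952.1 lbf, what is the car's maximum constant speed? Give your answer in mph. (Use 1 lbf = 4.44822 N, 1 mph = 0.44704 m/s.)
Convert to SI: F = 4235.15 N
P = Fv ⇒ v = P/F = 90000 W/4235.15 N = 21.2507 m/s = 47.54 mph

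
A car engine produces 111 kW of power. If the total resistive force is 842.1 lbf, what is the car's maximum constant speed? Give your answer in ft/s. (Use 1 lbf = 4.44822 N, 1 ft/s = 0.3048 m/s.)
Convert to SI: F = 3745.85 N
P = Fv ⇒ v = P/F = 111000 W/3745.85 N = 29.6328 m/s = 97.22 ft/s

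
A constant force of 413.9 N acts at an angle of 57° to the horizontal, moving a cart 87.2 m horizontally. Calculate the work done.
W = F·d·cosθ = (413.9)(87.2)cos(57°) = 19660 J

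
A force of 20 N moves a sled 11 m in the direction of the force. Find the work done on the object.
W = F·d = (20)(11) = 220.0 J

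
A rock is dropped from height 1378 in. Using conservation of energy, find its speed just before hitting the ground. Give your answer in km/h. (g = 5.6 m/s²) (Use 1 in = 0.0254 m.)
Convert to SI: h = 35.0012 m
mgh = ½mv² ⇒ v = √(2gh) = √(2·5.6·35.0012) = 19.7993 m/s = 71.28 km/h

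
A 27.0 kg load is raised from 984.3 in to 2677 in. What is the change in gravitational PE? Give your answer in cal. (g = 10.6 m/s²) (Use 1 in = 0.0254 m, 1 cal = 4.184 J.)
Convert to SI: m = 27.0 kg, Δh = 42.9946 m
ΔPE = mgΔh = (27.0)(10.6)(42.9946) = 12305.0 J = 2941 cal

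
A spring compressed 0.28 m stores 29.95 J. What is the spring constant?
k = 2·PE/x² = 2·29.95/(0.28)² = 764.0 N/m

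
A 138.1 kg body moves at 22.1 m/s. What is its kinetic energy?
KE = ½mv² = ½(138.1)(22.1)² = 33720 J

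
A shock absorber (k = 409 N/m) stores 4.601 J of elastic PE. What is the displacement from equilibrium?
x = √(2·PE/k) = √(2·4.601/409) = 0.15 m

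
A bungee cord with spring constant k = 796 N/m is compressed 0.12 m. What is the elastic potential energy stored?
PE = ½kx² = ½(796)(0.12)² = 5.731 J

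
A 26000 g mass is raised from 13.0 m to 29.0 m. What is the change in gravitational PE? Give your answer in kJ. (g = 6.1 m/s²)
Convert to SI: m = 26.0 kg, Δh = 16.0 m
ΔPE = mgΔh = (26.0)(6.1)(16.0) = 2537.6 J = 2.538 kJ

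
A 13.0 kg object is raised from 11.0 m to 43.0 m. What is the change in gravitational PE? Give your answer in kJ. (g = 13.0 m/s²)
ΔPE = mgΔh = (13.0)(13.0)(32.0) = 5408.0 J = 5.408 kJ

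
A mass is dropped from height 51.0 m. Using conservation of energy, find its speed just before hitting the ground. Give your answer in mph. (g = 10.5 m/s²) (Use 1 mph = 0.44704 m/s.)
mgh = ½mv² ⇒ v = √(2gh) = √(2·10.5·51.0) = 32.7261 m/s = 73.21 mph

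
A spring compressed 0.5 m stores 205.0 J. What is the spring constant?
k = 2·PE/x² = 2·205.0/(0.5)² = 1640 N/m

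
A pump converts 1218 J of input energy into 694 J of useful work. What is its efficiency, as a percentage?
η = W_out/W_in = 694/1218 = 56.98%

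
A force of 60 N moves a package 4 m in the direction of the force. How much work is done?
W = F·d = (60)(4) = 240.0 J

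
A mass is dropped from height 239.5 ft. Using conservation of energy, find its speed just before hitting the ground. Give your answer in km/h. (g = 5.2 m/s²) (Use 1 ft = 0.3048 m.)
Convert to SI: h = 72.9996 m
mgh = ½mv² ⇒ v = √(2gh) = √(2·5.2·72.9996) = 27.5535 m/s = 99.19 km/h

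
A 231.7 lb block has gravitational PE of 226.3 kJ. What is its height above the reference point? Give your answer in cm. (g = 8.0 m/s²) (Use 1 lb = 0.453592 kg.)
Convert to SI: m = 105.097 kg, PE = 226300 J
h = PE/(mg) = 226300/(105.097·8.0) = 269.155 m = 26920 cm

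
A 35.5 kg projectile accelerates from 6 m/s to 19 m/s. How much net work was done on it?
W = ΔKE = ½m(v₂² − v₁²) = ½(35.5)(19² − 6²) = 5768.75 J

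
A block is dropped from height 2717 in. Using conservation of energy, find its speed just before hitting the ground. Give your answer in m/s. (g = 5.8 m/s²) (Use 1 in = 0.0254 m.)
Convert to SI: h = 69.0118 m
mgh = ½mv² ⇒ v = √(2gh) = √(2·5.8·69.0118) = 28.29 m/s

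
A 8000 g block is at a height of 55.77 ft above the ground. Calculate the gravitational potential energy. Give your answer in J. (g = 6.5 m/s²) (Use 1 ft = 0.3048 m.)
Convert to SI: m = 8.0 kg, h = 16.9987 m
PE = mgh = (8.0)(6.5)(16.9987) = 883.9 J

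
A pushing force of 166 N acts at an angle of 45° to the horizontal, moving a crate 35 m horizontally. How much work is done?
W = F·d·cosθ = (166)(35)cos(45°) = 4108 J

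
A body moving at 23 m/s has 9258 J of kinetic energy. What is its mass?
m = 2·KE/v² = 2·9258/(23)² = 35.0 kg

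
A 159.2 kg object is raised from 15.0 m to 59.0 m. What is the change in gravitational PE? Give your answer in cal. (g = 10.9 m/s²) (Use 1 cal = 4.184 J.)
ΔPE = mgΔh = (159.2)(10.9)(44.0) = 76352.3 J = 18250 cal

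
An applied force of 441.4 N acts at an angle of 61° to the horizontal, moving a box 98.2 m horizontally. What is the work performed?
W = F·d·cosθ = (441.4)(98.2)cos(61°) = 21010 J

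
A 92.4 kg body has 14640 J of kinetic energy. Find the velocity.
v = √(2·KE/m) = √(2·14640/92.4) = 17.8 m/s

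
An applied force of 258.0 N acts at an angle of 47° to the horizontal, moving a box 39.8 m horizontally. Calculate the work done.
W = F·d·cosθ = (258.0)(39.8)cos(47°) = 7003 J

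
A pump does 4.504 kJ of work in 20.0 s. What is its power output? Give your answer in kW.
Convert to SI: W = 4504.0 J, t = 20.0 s
P = W/t = 4504.0/20.0 = 225.2 W = 0.2252 kW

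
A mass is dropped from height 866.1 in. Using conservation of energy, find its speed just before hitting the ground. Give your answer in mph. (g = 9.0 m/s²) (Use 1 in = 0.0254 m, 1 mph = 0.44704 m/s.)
Convert to SI: h = 21.9989 m
mgh = ½mv² ⇒ v = √(2gh) = √(2·9.0·21.9989) = 19.8993 m/s = 44.51 mph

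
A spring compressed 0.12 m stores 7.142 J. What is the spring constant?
k = 2·PE/x² = 2·7.142/(0.12)² = 991.9 N/m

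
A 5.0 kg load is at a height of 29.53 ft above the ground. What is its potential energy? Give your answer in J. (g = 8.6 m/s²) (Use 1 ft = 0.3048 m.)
Convert to SI: m = 5.0 kg, h = 9.00074 m
PE = mgh = (5.0)(8.6)(9.00074) = 387.0 J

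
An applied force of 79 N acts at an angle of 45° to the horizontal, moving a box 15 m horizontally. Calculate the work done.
W = F·d·cosθ = (79)(15)cos(45°) = 837.9 J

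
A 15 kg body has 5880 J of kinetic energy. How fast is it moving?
v = √(2·KE/m) = √(2·5880/15) = 28.0 m/s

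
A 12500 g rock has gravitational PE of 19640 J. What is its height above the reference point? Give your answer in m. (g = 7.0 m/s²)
Convert to SI: m = 12.5 kg, PE = 19640.0 J
h = PE/(mg) = 19640.0/(12.5·7.0) = 224.5 m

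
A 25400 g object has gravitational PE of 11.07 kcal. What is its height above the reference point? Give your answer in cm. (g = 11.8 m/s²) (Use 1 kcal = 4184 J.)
Convert to SI: m = 25.4 kg, PE = 46316.9 J
h = PE/(mg) = 46316.9/(25.4·11.8) = 154.534 m = 15450 cm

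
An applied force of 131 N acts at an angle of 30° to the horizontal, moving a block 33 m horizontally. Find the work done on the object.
W = F·d·cosθ = (131)(33)cos(30°) = 3744 J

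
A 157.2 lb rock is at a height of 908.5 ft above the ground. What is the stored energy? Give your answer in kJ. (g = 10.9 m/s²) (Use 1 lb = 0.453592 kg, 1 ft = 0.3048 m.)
Convert to SI: m = 71.3047 kg, h = 276.911 m
PE = mgh = (71.3047)(10.9)(276.911) = 215221 J = 215.2 kJ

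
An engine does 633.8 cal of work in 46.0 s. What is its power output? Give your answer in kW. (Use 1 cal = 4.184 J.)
Convert to SI: W = 2651.82 J, t = 46.0 s
P = W/t = 2651.82/46.0 = 57.6482 W = 0.05765 kW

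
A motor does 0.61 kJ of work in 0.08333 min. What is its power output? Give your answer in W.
Convert to SI: W = 610.0 J, t = 4.9998 s
P = W/t = 610.0/4.9998 = 122.0 W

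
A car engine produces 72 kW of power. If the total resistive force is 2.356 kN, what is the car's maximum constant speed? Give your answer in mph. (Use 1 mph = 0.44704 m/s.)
Convert to SI: F = 2356.0 N
P = Fv ⇒ v = P/F = 72000 W/2356.0 N = 30.5603 m/s = 68.36 mph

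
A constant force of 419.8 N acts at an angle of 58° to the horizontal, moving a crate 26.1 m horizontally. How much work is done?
W = F·d·cosθ = (419.8)(26.1)cos(58°) = 5806 J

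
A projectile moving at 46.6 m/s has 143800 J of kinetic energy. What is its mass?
m = 2·KE/v² = 2·143800/(46.6)² = 132.4 kg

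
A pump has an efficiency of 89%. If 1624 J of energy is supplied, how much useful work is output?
W_out = η·W_in = 0.89·1624 = 1445.36 J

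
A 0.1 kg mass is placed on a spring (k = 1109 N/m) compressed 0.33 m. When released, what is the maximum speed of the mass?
½kx² = ½mv² ⇒ v = x√(k/m) = (0.33)√(1109/0.1) = 34.75 m/s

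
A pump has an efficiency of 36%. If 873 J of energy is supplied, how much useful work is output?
W_out = η·W_in = 0.36·873 = 314.28 J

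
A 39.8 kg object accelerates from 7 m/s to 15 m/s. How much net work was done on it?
W = ΔKE = ½m(v₂² − v₁²) = ½(39.8)(15² − 7²) = 3502.4 J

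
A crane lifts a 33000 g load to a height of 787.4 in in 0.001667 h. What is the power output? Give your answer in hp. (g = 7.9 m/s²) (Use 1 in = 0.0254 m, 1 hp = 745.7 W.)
Convert to SI: m = 33.0 kg, h = 20.0 m, t = 6.0012 s
P = mgh/t = (33.0)(7.9)(20.0)/6.0012 = 868.824 W = 1.165 hp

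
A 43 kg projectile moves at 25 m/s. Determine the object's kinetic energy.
KE = ½mv² = ½(43)(25)² = 13437.5 J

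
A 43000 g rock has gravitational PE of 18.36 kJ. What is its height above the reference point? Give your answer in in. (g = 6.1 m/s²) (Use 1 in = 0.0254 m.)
Convert to SI: m = 43.0 kg, PE = 18360.0 J
h = PE/(mg) = 18360.0/(43.0·6.1) = 69.9962 m = 2756 in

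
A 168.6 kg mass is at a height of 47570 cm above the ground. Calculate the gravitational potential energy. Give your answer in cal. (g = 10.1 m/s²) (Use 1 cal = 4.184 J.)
Convert to SI: m = 168.6 kg, h = 475.7 m
PE = mgh = (168.6)(10.1)(475.7) = 810051 J = 193600 cal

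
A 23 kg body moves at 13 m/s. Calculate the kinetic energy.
KE = ½mv² = ½(23)(13)² = 1943.5 J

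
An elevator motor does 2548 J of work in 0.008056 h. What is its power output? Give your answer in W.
Convert to SI: W = 2548.0 J, t = 29.0016 s
P = W/t = 2548.0/29.0016 = 87.86 W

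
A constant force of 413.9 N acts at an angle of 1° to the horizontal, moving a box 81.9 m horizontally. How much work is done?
W = F·d·cosθ = (413.9)(81.9)cos(1°) = 33890 J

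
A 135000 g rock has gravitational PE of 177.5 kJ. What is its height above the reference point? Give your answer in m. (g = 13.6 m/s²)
Convert to SI: m = 135.0 kg, PE = 177500 J
h = PE/(mg) = 177500/(135.0·13.6) = 96.68 m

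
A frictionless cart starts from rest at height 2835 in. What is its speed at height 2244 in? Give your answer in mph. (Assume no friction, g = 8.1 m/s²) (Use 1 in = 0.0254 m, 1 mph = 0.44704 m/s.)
Convert to SI: h₁−h₂ = 15.0114 m
mgh₁ = mgh₂ + ½mv² ⇒ v = √(2g(h₁−h₂)) = √(2·8.1·15.0114) = 15.5944 m/s = 34.88 mph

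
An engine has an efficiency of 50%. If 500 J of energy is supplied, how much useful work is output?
W_out = η·W_in = 0.5·500 = 250.0 J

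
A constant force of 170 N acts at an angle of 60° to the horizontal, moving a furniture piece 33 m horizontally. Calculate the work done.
W = F·d·cosθ = (170)(33)cos(60°) = 2805 J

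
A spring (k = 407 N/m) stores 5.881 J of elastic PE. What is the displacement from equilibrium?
x = √(2·PE/k) = √(2·5.881/407) = 0.17 m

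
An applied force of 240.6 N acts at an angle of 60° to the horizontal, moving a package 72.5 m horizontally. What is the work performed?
W = F·d·cosθ = (240.6)(72.5)cos(60°) = 8722 J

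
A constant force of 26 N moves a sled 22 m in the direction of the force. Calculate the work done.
W = F·d = (26)(22) = 572.0 J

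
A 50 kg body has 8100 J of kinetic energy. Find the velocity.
v = √(2·KE/m) = √(2·8100/50) = 18.0 m/s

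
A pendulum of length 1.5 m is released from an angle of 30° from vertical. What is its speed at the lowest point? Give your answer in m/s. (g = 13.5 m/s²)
h = L(1 − cosθ) = 1.5(1 − cos30°) = 0.200962 m
v = √(2gh) = √(2·13.5·0.200962) = 2.329 m/s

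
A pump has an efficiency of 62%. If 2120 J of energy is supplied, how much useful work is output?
W_out = η·W_in = 0.62·2120 = 1314.4 J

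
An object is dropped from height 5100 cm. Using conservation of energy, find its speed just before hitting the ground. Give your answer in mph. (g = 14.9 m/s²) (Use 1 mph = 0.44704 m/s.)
Convert to SI: h = 51.0 m
mgh = ½mv² ⇒ v = √(2gh) = √(2·14.9·51.0) = 38.9846 m/s = 87.21 mph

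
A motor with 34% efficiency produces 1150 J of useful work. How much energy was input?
W_in = W_out/η = 1150/0.34 = 3382 J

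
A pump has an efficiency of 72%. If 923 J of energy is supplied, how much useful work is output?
W_out = η·W_in = 0.72·923 = 664.56 J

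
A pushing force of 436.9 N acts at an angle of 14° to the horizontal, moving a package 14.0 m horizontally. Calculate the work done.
W = F·d·cosθ = (436.9)(14.0)cos(14°) = 5935 J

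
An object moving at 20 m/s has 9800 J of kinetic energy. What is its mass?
m = 2·KE/v² = 2·9800/(20)² = 49.0 kg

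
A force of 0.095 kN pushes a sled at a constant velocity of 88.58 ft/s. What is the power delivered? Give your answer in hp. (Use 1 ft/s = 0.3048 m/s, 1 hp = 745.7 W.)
Convert to SI: F = 95.0 N, v = 26.9992 m/s
P = Fv = (95.0)(26.9992) = 2564.92 W = 3.44 hp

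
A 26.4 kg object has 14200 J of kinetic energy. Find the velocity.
v = √(2·KE/m) = √(2·14200/26.4) = 32.8 m/s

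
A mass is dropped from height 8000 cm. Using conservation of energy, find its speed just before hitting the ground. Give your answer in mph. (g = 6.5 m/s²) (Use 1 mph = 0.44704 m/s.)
Convert to SI: h = 80.0 m
mgh = ½mv² ⇒ v = √(2gh) = √(2·6.5·80.0) = 32.249 m/s = 72.14 mph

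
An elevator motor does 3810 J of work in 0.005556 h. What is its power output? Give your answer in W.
Convert to SI: W = 3810.0 J, t = 20.0016 s
P = W/t = 3810.0/20.0016 = 190.5 W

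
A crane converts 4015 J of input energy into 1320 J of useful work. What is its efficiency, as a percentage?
η = W_out/W_in = 1320/4015 = 32.88%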